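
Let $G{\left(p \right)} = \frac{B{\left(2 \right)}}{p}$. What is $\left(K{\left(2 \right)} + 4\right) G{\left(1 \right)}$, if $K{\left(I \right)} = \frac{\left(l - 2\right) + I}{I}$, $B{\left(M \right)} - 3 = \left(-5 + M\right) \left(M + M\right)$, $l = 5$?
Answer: $- \frac{117}{2} \approx -58.5$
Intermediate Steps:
$B{\left(M \right)} = 3 + 2 M \left(-5 + M\right)$ ($B{\left(M \right)} = 3 + \left(-5 + M\right) \left(M + M\right) = 3 + \left(-5 + M\right) 2 M = 3 + 2 M \left(-5 + M\right)$)
$K{\left(I \right)} = \frac{3 + I}{I}$ ($K{\left(I \right)} = \frac{\left(5 - 2\right) + I}{I} = \frac{3 + I}{I}$)
$G{\left(p \right)} = - \frac{9}{p}$ ($G{\left(p \right)} = \frac{3 - 20 + 2 \cdot 2^{2}}{p} = \frac{3 - 20 + 2 \cdot 4}{p} = \frac{3 - 20 + 8}{p} = - \frac{9}{p}$)
$\left(K{\left(2 \right)} + 4\right) G{\left(1 \right)} = \left(\frac{3 + 2}{2} + 4\right) \left(- \frac{9}{1}\right) = \left(\frac{1}{2} \cdot 5 + 4\right) \left(\left(-9\right) 1\right) = \left(\frac{5}{2} + 4\right) \left(-9\right) = \frac{13}{2} \left(-9\right) = - \frac{117}{2}$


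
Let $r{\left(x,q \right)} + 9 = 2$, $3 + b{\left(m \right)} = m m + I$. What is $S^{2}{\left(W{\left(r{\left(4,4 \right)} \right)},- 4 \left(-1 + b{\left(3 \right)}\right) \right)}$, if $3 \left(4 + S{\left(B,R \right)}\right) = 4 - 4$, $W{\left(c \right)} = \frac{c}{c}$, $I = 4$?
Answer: $16$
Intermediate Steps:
$b{\left(m \right)} = 1 + m^{2}$ ($b{\left(m \right)} = -3 + \left(m m + 4\right) = -3 + \left(m^{2} + 4\right) = -3 + \left(4 + m^{2}\right) = 1 + m^{2}$)
$r{\left(x,q \right)} = -7$ ($r{\left(x,q \right)} = -9 + 2 = -7$)
$W{\left(c \right)} = 1$
$S{\left(B,R \right)} = -4$ ($S{\left(B,R \right)} = -4 + \frac{4 - 4}{3} = -4 + \frac{1}{3} \cdot 0 = -4 + 0 = -4$)
$S^{2}{\left(W{\left(r{\left(4,4 \right)} \right)},- 4 \left(-1 + b{\left(3 \right)}\right) \right)} = \left(-4\right)^{2} = 16$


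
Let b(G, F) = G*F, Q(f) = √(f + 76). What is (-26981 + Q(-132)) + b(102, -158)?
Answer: -43097 + 2*I*√14 ≈ -43097.0 + 7.4833*I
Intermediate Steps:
Q(f) = √(76 + f)
b(G, F) = F*G
(-26981 + Q(-132)) + b(102, -158) = (-26981 + √(76 - 132)) - 158*102 = (-26981 + √(-56)) - 16116 = (-26981 + 2*I*√14) - 16116 = -43097 + 2*I*√14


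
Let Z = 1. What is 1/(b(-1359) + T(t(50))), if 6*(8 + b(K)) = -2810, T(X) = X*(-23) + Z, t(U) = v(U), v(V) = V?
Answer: -3/4876 ≈ -0.00061526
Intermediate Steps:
t(U) = U
T(X) = 1 - 23*X (T(X) = X*(-23) + 1 = -23*X + 1 = 1 - 23*X)
b(K) = -1429/3 (b(K) = -8 + (1/6)*(-2810) = -8 - 1405/3 = -1429/3)
1/(b(-1359) + T(t(50))) = 1/(-1429/3 + (1 - 23*50)) = 1/(-1429/3 + (1 - 1150)) = 1/(-1429/3 - 1149) = 1/(-4876/3) = -3/4876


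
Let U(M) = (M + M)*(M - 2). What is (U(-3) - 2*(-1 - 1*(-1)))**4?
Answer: 810000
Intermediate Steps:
U(M) = 2*M*(-2 + M) (U(M) = (2*M)*(-2 + M) = 2*M*(-2 + M))
(U(-3) - 2*(-1 - 1*(-1)))**4 = (2*(-3)*(-2 - 3) - 2*(-1 - 1*(-1)))**4 = (2*(-3)*(-5) - 2*(-1 + 1))**4 = (30 - 2*0)**4 = (30 + 0)**4 = 30**4 = 810000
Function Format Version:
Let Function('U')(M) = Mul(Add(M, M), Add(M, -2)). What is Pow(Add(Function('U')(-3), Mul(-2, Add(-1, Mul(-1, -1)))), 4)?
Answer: 810000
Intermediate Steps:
Function('U')(M) = Mul(2, M, Add(-2, M)) (Function('U')(M) = Mul(Mul(2, M), Add(-2, M)) = Mul(2, M, Add(-2, M)))
Pow(Add(Function('U')(-3), Mul(-2, Add(-1, Mul(-1, -1)))), 4) = Pow(Add(Mul(2, -3, Add(-2, -3)), Mul(-2, Add(-1, Mul(-1, -1)))), 4) = Pow(Add(Mul(2, -3, -5), Mul(-2, Add(-1, 1))), 4) = Pow(Add(30, Mul(-2, 0)), 4) = Pow(Add(30, 0), 4) = Pow(30, 4) = 810000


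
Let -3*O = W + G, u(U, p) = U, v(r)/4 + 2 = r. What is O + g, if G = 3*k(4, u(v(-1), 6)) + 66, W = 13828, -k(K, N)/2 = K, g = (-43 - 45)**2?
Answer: 9362/3 ≈ 3120.7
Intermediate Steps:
v(r) = -8 + 4*r
g = 7744 (g = (-88)**2 = 7744)
k(K, N) = -2*K
G = 42 (G = 3*(-2*4) + 66 = 3*(-8) + 66 = -24 + 66 = 42)
O = -13870/3 (O = -(13828 + 42)/3 = -1/3*13870 = -13870/3 ≈ -4623.3)
O + g = -13870/3 + 7744 = 9362/3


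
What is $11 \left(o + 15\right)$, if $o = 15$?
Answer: $330$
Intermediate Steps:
$11 \left(o + 15\right) = 11 \left(15 + 15\right) = 11 \cdot 30 = 330$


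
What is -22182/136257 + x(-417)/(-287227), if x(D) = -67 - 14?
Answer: -2120077499/13045563113 ≈ -0.16251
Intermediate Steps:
x(D) = -81
-22182/136257 + x(-417)/(-287227) = -22182/136257 - 81/(-287227) = -22182*1/136257 - 81*(-1/287227) = -7394/45419 + 81/287227 = -2120077499/13045563113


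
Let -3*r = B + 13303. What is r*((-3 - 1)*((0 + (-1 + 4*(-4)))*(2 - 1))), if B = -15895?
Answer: 58752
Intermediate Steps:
r = 864 (r = -(-15895 + 13303)/3 = -1/3*(-2592) = 864)
r*((-3 - 1)*((0 + (-1 + 4*(-4)))*(2 - 1))) = 864*((-3 - 1)*((0 + (-1 + 4*(-4)))*(2 - 1))) = 864*(-4*(0 + (-1 - 16))) = 864*(-4*(0 - 17)) = 864*(-(-68)) = 864*(-4*(-17)) = 864*68 = 58752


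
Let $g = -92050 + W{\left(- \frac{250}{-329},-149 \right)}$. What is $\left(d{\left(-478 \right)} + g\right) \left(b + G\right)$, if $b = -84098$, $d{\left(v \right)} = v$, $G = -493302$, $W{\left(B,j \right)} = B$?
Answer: $\frac{17576900158800}{329} \approx 5.3425 \cdot 10^{10}$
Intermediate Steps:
$g = - \frac{30284200}{329}$ ($g = -92050 - \frac{250}{-329} = -92050 - - \frac{250}{329} = -92050 + \frac{250}{329} = - \frac{30284200}{329} \approx -92049.0$)
$\left(d{\left(-478 \right)} + g\right) \left(b + G\right) = \left(-478 - \frac{30284200}{329}\right) \left(-84098 - 493302\right) = \left(- \frac{30441462}{329}\right) \left(-577400\right) = \frac{17576900158800}{329}$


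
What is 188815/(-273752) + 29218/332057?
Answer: -54698856519/90901267864 ≈ -0.60174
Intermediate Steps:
188815/(-273752) + 29218/332057 = 188815*(-1/273752) + 29218*(1/332057) = -188815/273752 + 29218/332057 = -54698856519/90901267864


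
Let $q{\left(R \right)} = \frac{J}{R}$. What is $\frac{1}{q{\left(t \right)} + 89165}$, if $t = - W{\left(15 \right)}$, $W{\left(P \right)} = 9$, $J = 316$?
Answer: $\frac{9}{802169} \approx 1.122 \cdot 10^{-5}$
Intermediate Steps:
$t = -9$ ($t = \left(-1\right) 9 = -9$)
$q{\left(R \right)} = \frac{316}{R}$
$\frac{1}{q{\left(t \right)} + 89165} = \frac{1}{\frac{316}{-9} + 89165} = \frac{1}{316 \left(- \frac{1}{9}\right) + 89165} = \frac{1}{- \frac{316}{9} + 89165} = \frac{1}{\frac{802169}{9}} = \frac{9}{802169}$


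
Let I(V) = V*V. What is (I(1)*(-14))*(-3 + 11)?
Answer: -112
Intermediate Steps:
I(V) = V**2
(I(1)*(-14))*(-3 + 11) = (1**2*(-14))*(-3 + 11) = (1*(-14))*8 = -14*8 = -112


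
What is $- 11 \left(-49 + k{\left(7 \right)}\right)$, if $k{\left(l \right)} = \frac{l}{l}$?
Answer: $528$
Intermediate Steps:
$k{\left(l \right)} = 1$
$- 11 \left(-49 + k{\left(7 \right)}\right) = - 11 \left(-49 + 1\right) = \left(-11\right) \left(-48\right) = 528$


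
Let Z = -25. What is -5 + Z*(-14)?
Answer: 345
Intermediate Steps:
-5 + Z*(-14) = -5 - 25*(-14) = -5 + 350 = 345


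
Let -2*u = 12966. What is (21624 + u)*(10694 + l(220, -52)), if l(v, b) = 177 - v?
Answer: 161266791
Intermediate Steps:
u = -6483 (u = -1/2*12966 = -6483)
(21624 + u)*(10694 + l(220, -52)) = (21624 - 6483)*(10694 + (177 - 1*220)) = 15141*(10694 + (177 - 220)) = 15141*(10694 - 43) = 15141*10651 = 161266791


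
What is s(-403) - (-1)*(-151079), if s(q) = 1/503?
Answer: -75992736/503 ≈ -1.5108e+5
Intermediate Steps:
s(q) = 1/503
s(-403) - (-1)*(-151079) = 1/503 - (-1)*(-151079) = 1/503 - 1*151079 = 1/503 - 151079 = -75992736/503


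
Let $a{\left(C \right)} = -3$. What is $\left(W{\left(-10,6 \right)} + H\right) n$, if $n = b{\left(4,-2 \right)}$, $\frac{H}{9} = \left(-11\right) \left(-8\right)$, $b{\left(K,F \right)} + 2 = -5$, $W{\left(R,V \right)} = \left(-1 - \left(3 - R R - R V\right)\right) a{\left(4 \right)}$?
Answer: $-4788$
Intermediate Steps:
$W{\left(R,V \right)} = 12 - 3 R^{2} - 3 R V$ ($W{\left(R,V \right)} = \left(-1 - \left(3 - R R - R V\right)\right) \left(-3\right) = \left(-1 - \left(3 - R^{2} - R V\right)\right) \left(-3\right) = \left(-1 + \left(-3 + R^{2} + R V\right)\right) \left(-3\right) = \left(-4 + R^{2} + R V\right) \left(-3\right) = 12 - 3 R^{2} - 3 R V$)
$b{\left(K,F \right)} = -7$ ($b{\left(K,F \right)} = -2 - 5 = -7$)
$H = 792$ ($H = 9 \left(\left(-11\right) \left(-8\right)\right) = 9 \cdot 88 = 792$)
$n = -7$
$\left(W{\left(-10,6 \right)} + H\right) n = \left(\left(12 - 3 \left(-10\right)^{2} - \left(-30\right) 6\right) + 792\right) \left(-7\right) = \left(\left(12 - 300 + 180\right) + 792\right) \left(-7\right) = \left(-108 + 792\right) \left(-7\right) = 684 \left(-7\right) = -4788$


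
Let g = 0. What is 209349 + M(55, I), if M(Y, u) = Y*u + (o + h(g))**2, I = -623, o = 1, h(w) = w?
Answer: 175085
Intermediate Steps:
M(Y, u) = 1 + Y*u (M(Y, u) = Y*u + (1 + 0)**2 = Y*u + 1**2 = Y*u + 1 = 1 + Y*u)
209349 + M(55, I) = 209349 + (1 + 55*(-623)) = 209349 + (1 - 34265) = 209349 - 34264 = 175085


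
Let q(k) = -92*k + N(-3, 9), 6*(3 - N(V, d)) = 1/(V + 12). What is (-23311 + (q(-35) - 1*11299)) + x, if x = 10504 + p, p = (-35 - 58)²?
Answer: -660637/54 ≈ -12234.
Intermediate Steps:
N(V, d) = 3 - 1/(6*(12 + V)) (N(V, d) = 3 - 1/(6*(V + 12)) = 3 - 1/(6*(12 + V)))
q(k) = 161/54 - 92*k (q(k) = -92*k + (215 + 18*(-3))/(6*(12 - 3)) = -92*k + (⅙)*(215 - 54)/9 = -92*k + (⅙)*(⅑)*161 = -92*k + 161/54 = 161/54 - 92*k)
p = 8649 (p = (-93)² = 8649)
x = 19153 (x = 10504 + 8649 = 19153)
(-23311 + (q(-35) - 1*11299)) + x = (-23311 + ((161/54 - 92*(-35)) - 1*11299)) + 19153 = (-23311 + ((161/54 + 3220) - 11299)) + 19153 = (-23311 + (174041/54 - 11299)) + 19153 = (-23311 - 436105/54) + 19153 = -1694899/54 + 19153 = -660637/54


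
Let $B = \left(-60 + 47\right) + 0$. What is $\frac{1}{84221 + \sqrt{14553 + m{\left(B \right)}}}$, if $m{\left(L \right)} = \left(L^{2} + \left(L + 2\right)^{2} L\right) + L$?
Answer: $\frac{84221}{7093163705} - \frac{4 \sqrt{821}}{7093163705} \approx 1.1857 \cdot 10^{-5}$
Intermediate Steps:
$B = -13$ ($B = -13 + 0 = -13$)
$m{\left(L \right)} = L + L^{2} + L \left(2 + L\right)^{2}$ ($m{\left(L \right)} = \left(L^{2} + \left(2 + L\right)^{2} L\right) + L = \left(L^{2} + L \left(2 + L\right)^{2}\right) + L = L + L^{2} + L \left(2 + L\right)^{2}$)
$\frac{1}{84221 + \sqrt{14553 + m{\left(B \right)}}} = \frac{1}{84221 + \sqrt{14553 - 13 \left(1 - 13 + \left(2 - 13\right)^{2}\right)}} = \frac{1}{84221 + \sqrt{14553 - 13 \left(1 - 13 + \left(-11\right)^{2}\right)}} = \frac{1}{84221 + \sqrt{14553 - 13 \left(1 - 13 + 121\right)}} = \frac{1}{84221 + \sqrt{14553 - 1417}} = \frac{1}{84221 + \sqrt{13136}} = \frac{1}{84221 + 4 \sqrt{821}}$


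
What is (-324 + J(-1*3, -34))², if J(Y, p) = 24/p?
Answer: 30470400/289 ≈ 1.0543e+5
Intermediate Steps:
(-324 + J(-1*3, -34))² = (-324 + 24/(-34))² = (-324 + 24*(-1/34))² = (-324 - 12/17)² = (-5520/17)² = 30470400/289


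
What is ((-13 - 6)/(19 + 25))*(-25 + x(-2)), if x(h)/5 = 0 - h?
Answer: 285/44 ≈ 6.4773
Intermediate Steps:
x(h) = -5*h (x(h) = 5*(0 - h) = 5*(-h) = -5*h)
((-13 - 6)/(19 + 25))*(-25 + x(-2)) = ((-13 - 6)/(19 + 25))*(-25 - 5*(-2)) = (-19/44)*(-25 + 10) = -19*1/44*(-15) = -19/44*(-15) = 285/44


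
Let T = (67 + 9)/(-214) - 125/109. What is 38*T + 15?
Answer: -490701/11663 ≈ -42.073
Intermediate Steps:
T = -17517/11663 (T = 76*(-1/214) - 125*1/109 = -38/107 - 125/109 = -17517/11663 ≈ -1.5019)
38*T + 15 = 38*(-17517/11663) + 15 = -665646/11663 + 15 = -490701/11663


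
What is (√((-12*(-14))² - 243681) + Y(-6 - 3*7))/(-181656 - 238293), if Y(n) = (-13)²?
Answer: -169/419949 - I*√215457/419949 ≈ -0.00040243 - 0.0011053*I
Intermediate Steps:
Y(n) = 169
(√((-12*(-14))² - 243681) + Y(-6 - 3*7))/(-181656 - 238293) = (√((-12*(-14))² - 243681) + 169)/(-181656 - 238293) = (√(168² - 243681) + 169)/(-419949) = (√(28224 - 243681) + 169)*(-1/419949) = (√(-215457) + 169)*(-1/419949) = (I*√215457 + 169)*(-1/419949) = (169 + I*√215457)*(-1/419949) = -169/419949 - I*√215457/419949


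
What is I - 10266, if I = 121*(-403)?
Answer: -59029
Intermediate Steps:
I = -48763
I - 10266 = -48763 - 10266 = -59029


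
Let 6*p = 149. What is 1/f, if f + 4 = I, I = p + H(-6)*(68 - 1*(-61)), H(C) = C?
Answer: -6/4519 ≈ -0.0013277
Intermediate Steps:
p = 149/6 (p = (1/6)*149 = 149/6 ≈ 24.833)
I = -4495/6 (I = 149/6 - 6*(68 - 1*(-61)) = 149/6 - 6*(68 + 61) = 149/6 - 6*129 = 149/6 - 774 = -4495/6 ≈ -749.17)
f = -4519/6 (f = -4 - 4495/6 = -4519/6 ≈ -753.17)
1/f = 1/(-4519/6) = -6/4519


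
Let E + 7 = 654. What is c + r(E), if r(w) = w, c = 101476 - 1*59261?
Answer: 42862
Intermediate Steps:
c = 42215 (c = 101476 - 59261 = 42215)
E = 647 (E = -7 + 654 = 647)
c + r(E) = 42215 + 647 = 42862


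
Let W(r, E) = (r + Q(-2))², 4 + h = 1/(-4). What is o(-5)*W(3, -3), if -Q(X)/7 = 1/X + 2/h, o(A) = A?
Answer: -554445/1156 ≈ -479.62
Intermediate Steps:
h = -17/4 (h = -4 + 1/(-4) = -4 - ¼ = -17/4 ≈ -4.2500)
Q(X) = 56/17 - 7/X (Q(X) = -7*(1/X + 2/(-17/4)) = -7*(1/X + 2*(-4/17)) = -7*(1/X - 8/17) = -7*(-8/17 + 1/X) = 56/17 - 7/X)
W(r, E) = (231/34 + r)² (W(r, E) = (r + (56/17 - 7/(-2)))² = (r + (56/17 - 7*(-½)))² = (r + (56/17 + 7/2))² = (r + 231/34)² = (231/34 + r)²)
o(-5)*W(3, -3) = -5*(231 + 34*3)²/1156 = -5*(231 + 102)²/1156 = -5*333²/1156 = -5*110889/1156 = -554445/1156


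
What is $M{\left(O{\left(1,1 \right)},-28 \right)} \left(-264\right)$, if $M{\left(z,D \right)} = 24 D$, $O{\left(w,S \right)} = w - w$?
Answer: $177408$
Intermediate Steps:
$O{\left(w,S \right)} = 0$
$M{\left(O{\left(1,1 \right)},-28 \right)} \left(-264\right) = 24 \left(-28\right) \left(-264\right) = \left(-672\right) \left(-264\right) = 177408$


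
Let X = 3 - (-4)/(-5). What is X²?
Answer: 121/25 ≈ 4.8400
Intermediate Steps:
X = 11/5 (X = 3 - (-4)*(-1)/5 = 3 - 4*⅕ = 3 - ⅘ = 11/5 ≈ 2.2000)
X² = (11/5)² = 121/25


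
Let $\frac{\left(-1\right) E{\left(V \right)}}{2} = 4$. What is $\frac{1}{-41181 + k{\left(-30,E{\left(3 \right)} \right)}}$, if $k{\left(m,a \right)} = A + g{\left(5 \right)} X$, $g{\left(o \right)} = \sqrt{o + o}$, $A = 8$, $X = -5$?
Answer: $- \frac{41173}{1695215679} + \frac{5 \sqrt{10}}{1695215679} \approx -2.4278 \cdot 10^{-5}$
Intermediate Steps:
$E{\left(V \right)} = -8$ ($E{\left(V \right)} = \left(-2\right) 4 = -8$)
$g{\left(o \right)} = \sqrt{2} \sqrt{o}$ ($g{\left(o \right)} = \sqrt{2 o} = \sqrt{2} \sqrt{o}$)
$k{\left(m,a \right)} = 8 - 5 \sqrt{10}$ ($k{\left(m,a \right)} = 8 + \sqrt{2} \sqrt{5} \left(-5\right) = 8 + \sqrt{10} \left(-5\right) = 8 - 5 \sqrt{10}$)
$\frac{1}{-41181 + k{\left(-30,E{\left(3 \right)} \right)}} = \frac{1}{-41181 + \left(8 - 5 \sqrt{10}\right)} = \frac{1}{-41173 - 5 \sqrt{10}}$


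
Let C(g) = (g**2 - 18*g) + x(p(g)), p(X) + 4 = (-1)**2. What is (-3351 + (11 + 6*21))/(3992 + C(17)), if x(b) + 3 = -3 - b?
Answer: -1607/1986 ≈ -0.80916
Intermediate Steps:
p(X) = -3 (p(X) = -4 + (-1)**2 = -4 + 1 = -3)
x(b) = -6 - b (x(b) = -3 + (-3 - b) = -6 - b)
C(g) = -3 + g**2 - 18*g (C(g) = (g**2 - 18*g) + (-6 - 1*(-3)) = (g**2 - 18*g) + (-6 + 3) = (g**2 - 18*g) - 3 = -3 + g**2 - 18*g)
(-3351 + (11 + 6*21))/(3992 + C(17)) = (-3351 + (11 + 6*21))/(3992 + (-3 + 17**2 - 18*17)) = (-3351 + (11 + 126))/(3992 + (-3 + 289 - 306)) = (-3351 + 137)/(3992 - 20) = -3214/3972 = -3214*1/3972 = -1607/1986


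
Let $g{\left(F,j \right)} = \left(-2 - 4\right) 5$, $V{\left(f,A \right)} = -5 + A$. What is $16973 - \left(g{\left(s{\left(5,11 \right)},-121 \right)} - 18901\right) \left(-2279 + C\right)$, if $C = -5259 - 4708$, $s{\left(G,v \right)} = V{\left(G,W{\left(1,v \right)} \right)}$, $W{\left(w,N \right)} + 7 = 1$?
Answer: $-231812053$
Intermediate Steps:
$W{\left(w,N \right)} = -6$ ($W{\left(w,N \right)} = -7 + 1 = -6$)
$s{\left(G,v \right)} = -11$ ($s{\left(G,v \right)} = -5 - 6 = -11$)
$C = -9967$ ($C = -5259 - 4708 = -9967$)
$g{\left(F,j \right)} = -30$ ($g{\left(F,j \right)} = \left(-6\right) 5 = -30$)
$16973 - \left(g{\left(s{\left(5,11 \right)},-121 \right)} - 18901\right) \left(-2279 + C\right) = 16973 - \left(-30 - 18901\right) \left(-2279 - 9967\right) = 16973 - \left(-18931\right) \left(-12246\right) = 16973 - 231829026 = -231812053$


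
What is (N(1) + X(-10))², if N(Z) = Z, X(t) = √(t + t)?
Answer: -19 + 4*I*√5 ≈ -19.0 + 8.9443*I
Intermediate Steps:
X(t) = √2*√t (X(t) = √(2*t) = √2*√t)
(N(1) + X(-10))² = (1 + √2*√(-10))² = (1 + √2*(I*√10))² = (1 + 2*I*√5)²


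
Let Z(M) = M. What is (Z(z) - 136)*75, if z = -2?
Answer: -10350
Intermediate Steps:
(Z(z) - 136)*75 = (-2 - 136)*75 = -138*75 = -10350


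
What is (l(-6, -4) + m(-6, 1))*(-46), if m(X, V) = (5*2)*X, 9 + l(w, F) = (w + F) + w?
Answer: 3910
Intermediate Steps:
l(w, F) = -9 + F + 2*w (l(w, F) = -9 + ((w + F) + w) = -9 + ((F + w) + w) = -9 + (F + 2*w) = -9 + F + 2*w)
m(X, V) = 10*X
(l(-6, -4) + m(-6, 1))*(-46) = ((-9 - 4 + 2*(-6)) + 10*(-6))*(-46) = ((-9 - 4 - 12) - 60)*(-46) = (-25 - 60)*(-46) = -85*(-46) = 3910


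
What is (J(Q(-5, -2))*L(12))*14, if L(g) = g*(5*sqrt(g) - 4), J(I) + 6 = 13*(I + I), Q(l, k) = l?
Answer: 91392 - 228480*sqrt(3) ≈ -3.0435e+5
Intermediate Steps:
J(I) = -6 + 26*I (J(I) = -6 + 13*(I + I) = -6 + 13*(2*I) = -6 + 26*I)
L(g) = g*(-4 + 5*sqrt(g))
(J(Q(-5, -2))*L(12))*14 = ((-6 + 26*(-5))*(-4*12 + 5*12**(3/2)))*14 = ((-6 - 130)*(-48 + 5*(24*sqrt(3))))*14 = -136*(-48 + 120*sqrt(3))*14 = (6528 - 16320*sqrt(3))*14 = 91392 - 228480*sqrt(3)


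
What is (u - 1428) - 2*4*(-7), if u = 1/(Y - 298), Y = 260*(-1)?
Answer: -765577/558 ≈ -1372.0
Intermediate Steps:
Y = -260
u = -1/558 (u = 1/(-260 - 298) = 1/(-558) = -1/558 ≈ -0.0017921)
(u - 1428) - 2*4*(-7) = (-1/558 - 1428) - 2*4*(-7) = -796825/558 - 8*(-7) = -796825/558 + 56 = -765577/558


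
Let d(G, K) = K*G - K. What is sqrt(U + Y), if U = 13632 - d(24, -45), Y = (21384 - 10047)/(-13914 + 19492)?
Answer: sqrt(456413507814)/5578 ≈ 121.12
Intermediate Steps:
d(G, K) = -K + G*K (d(G, K) = G*K - K = -K + G*K)
Y = 11337/5578 ≈ 2.0324
U = 14667 (U = 13632 - (-45)*(-1 + 24) = 13632 - (-45)*23 = 13632 - 1*(-1035) = 13632 + 1035 = 14667)
sqrt(U + Y) = sqrt(14667 + 11337/5578) = sqrt(81823863/5578) = sqrt(456413507814)/5578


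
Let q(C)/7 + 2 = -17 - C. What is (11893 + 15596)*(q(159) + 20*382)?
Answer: 175764666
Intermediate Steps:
q(C) = -133 - 7*C (q(C) = -14 + 7*(-17 - C) = -14 + (-119 - 7*C) = -133 - 7*C)
(11893 + 15596)*(q(159) + 20*382) = (11893 + 15596)*((-133 - 7*159) + 20*382) = 27489*((-133 - 1113) + 7640) = 27489*(-1246 + 7640) = 27489*6394 = 175764666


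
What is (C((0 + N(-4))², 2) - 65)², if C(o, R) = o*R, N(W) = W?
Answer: 1089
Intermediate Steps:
C(o, R) = R*o
(C((0 + N(-4))², 2) - 65)² = (2*(0 - 4)² - 65)² = (2*(-4)² - 65)² = (2*16 - 65)² = (32 - 65)² = (-33)² = 1089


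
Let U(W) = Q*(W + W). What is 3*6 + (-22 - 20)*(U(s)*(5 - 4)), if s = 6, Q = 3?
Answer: -1494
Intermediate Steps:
U(W) = 6*W (U(W) = 3*(W + W) = 3*(2*W) = 6*W)
3*6 + (-22 - 20)*(U(s)*(5 - 4)) = 3*6 + (-22 - 20)*((6*6)*(5 - 4)) = 18 - 1512 = -1494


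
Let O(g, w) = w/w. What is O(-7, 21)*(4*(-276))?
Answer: -1104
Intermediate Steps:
O(g, w) = 1
O(-7, 21)*(4*(-276)) = 1*(4*(-276)) = 1*(-1104) = -1104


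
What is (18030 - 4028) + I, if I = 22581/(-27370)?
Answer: 383212159/27370 ≈ 14001.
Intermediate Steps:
I = -22581/27370 (I = 22581*(-1/27370) = -22581/27370 ≈ -0.82503)
(18030 - 4028) + I = (18030 - 4028) - 22581/27370 = 14002 - 22581/27370 = 383212159/27370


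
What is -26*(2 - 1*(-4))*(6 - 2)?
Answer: -624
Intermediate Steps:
-26*(2 - 1*(-4))*(6 - 2) = -26*(2 + 4)*4 = -156*4 = -26*24 = -624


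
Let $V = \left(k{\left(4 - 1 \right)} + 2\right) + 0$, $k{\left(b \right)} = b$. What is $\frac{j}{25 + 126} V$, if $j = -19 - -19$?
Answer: $0$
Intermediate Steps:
$j = 0$ ($j = -19 + 19 = 0$)
$V = 5$ ($V = \left(\left(4 - 1\right) + 2\right) + 0 = \left(3 + 2\right) + 0 = 5 + 0 = 5$)
$\frac{j}{25 + 126} V = \frac{0}{25 + 126} \cdot 5 = \frac{0}{151} \cdot 5 = 0 \cdot \frac{1}{151} \cdot 5 = 0 \cdot 5 = 0$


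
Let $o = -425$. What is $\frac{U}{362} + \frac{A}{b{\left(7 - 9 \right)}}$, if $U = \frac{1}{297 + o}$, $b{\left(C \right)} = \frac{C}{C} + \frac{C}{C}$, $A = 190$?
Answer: $\frac{4401919}{46336} \approx 95.0$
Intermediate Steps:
$b{\left(C \right)} = 2$ ($b{\left(C \right)} = 1 + 1 = 2$)
$U = - \frac{1}{128}$ ($U = \frac{1}{297 - 425} = \frac{1}{-128} = - \frac{1}{128} \approx -0.0078125$)
$\frac{U}{362} + \frac{A}{b{\left(7 - 9 \right)}} = - \frac{1}{128 \cdot 362} + \frac{190}{2} = \left(- \frac{1}{128}\right) \frac{1}{362} + 190 \cdot \frac{1}{2} = - \frac{1}{46336} + 95 = \frac{4401919}{46336}$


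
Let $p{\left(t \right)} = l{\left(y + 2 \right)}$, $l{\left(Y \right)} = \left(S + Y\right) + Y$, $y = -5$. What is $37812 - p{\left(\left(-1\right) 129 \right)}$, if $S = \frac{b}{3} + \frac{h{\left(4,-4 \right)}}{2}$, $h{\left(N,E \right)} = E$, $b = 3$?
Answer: $37819$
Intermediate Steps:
$S = -1$ ($S = \frac{3}{3} - \frac{4}{2} = 3 \cdot \frac{1}{3} - 2 = 1 - 2 = -1$)
$l{\left(Y \right)} = -1 + 2 Y$ ($l{\left(Y \right)} = \left(-1 + Y\right) + Y = -1 + 2 Y$)
$p{\left(t \right)} = -7$ ($p{\left(t \right)} = -1 + 2 \left(-5 + 2\right) = -1 + 2 \left(-3\right) = -1 - 6 = -7$)
$37812 - p{\left(\left(-1\right) 129 \right)} = 37812 - -7 = 37812 + 7 = 37819$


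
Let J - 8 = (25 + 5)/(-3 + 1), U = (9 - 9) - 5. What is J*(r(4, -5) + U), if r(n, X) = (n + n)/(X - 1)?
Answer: 133/3 ≈ 44.333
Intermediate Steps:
r(n, X) = 2*n/(-1 + X) (r(n, X) = (2*n)/(-1 + X) = 2*n/(-1 + X))
U = -5 (U = 0 - 5 = -5)
J = -7 (J = 8 + (25 + 5)/(-3 + 1) = 8 + 30/(-2) = 8 + 30*(-½) = 8 - 15 = -7)
J*(r(4, -5) + U) = -7*(2*4/(-1 - 5) - 5) = -7*(2*4/(-6) - 5) = -7*(2*4*(-⅙) - 5) = -7*(-4/3 - 5) = -7*(-19/3) = 133/3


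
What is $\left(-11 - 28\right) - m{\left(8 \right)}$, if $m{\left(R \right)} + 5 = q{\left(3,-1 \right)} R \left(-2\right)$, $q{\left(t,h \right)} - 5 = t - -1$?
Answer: $110$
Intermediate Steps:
$q{\left(t,h \right)} = 6 + t$ ($q{\left(t,h \right)} = 5 + \left(t - -1\right) = 5 + \left(t + 1\right) = 5 + \left(1 + t\right) = 6 + t$)
$m{\left(R \right)} = -5 - 18 R$ ($m{\left(R \right)} = -5 + \left(6 + 3\right) R \left(-2\right) = -5 + 9 R \left(-2\right) = -5 - 18 R$)
$\left(-11 - 28\right) - m{\left(8 \right)} = \left(-11 - 28\right) - \left(-5 - 144\right) = -39 - \left(-5 - 144\right) = -39 - -149 = -39 + 149 = 110$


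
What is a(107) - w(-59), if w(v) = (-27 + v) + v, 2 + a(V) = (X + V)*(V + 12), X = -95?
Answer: 1571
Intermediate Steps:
a(V) = -2 + (-95 + V)*(12 + V) (a(V) = -2 + (-95 + V)*(V + 12) = -2 + (-95 + V)*(12 + V))
w(v) = -27 + 2*v
a(107) - w(-59) = (-1142 + 107² - 83*107) - (-27 + 2*(-59)) = (-1142 + 11449 - 8881) - (-27 - 118) = 1426 - 1*(-145) = 1426 + 145 = 1571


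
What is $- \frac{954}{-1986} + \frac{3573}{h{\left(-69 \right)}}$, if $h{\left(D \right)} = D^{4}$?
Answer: $\frac{400583878}{833646339} \approx 0.48052$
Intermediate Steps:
$- \frac{954}{-1986} + \frac{3573}{h{\left(-69 \right)}} = - \frac{954}{-1986} + \frac{3573}{\left(-69\right)^{4}} = \left(-954\right) \left(- \frac{1}{1986}\right) + \frac{3573}{22667121} = \frac{159}{331} + 3573 \cdot \frac{1}{22667121} = \frac{159}{331} + \frac{397}{2518569} = \frac{400583878}{833646339}$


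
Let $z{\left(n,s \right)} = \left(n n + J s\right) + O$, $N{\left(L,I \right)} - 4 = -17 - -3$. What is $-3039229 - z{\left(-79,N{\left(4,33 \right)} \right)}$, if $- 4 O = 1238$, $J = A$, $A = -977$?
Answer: $- \frac{6109861}{2} \approx -3.0549 \cdot 10^{6}$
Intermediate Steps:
$J = -977$
$O = - \frac{619}{2}$ ($O = \left(- \frac{1}{4}\right) 1238 = - \frac{619}{2} \approx -309.5$)
$N{\left(L,I \right)} = -10$ ($N{\left(L,I \right)} = 4 - 14 = -10$)
$z{\left(n,s \right)} = - \frac{619}{2} + n^{2} - 977 s$ ($z{\left(n,s \right)} = \left(n n - 977 s\right) - \frac{619}{2} = \left(n^{2} - 977 s\right) - \frac{619}{2} = - \frac{619}{2} + n^{2} - 977 s$)
$-3039229 - z{\left(-79,N{\left(4,33 \right)} \right)} = -3039229 - \left(- \frac{619}{2} + \left(-79\right)^{2} - -9770\right) = -3039229 - \left(- \frac{619}{2} + 6241 + 9770\right) = -3039229 - \frac{31403}{2} = - \frac{6109861}{2}$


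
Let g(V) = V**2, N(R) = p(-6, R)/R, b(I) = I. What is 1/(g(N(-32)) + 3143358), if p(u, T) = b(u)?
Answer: 256/804699657 ≈ 3.1813e-7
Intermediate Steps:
p(u, T) = u
N(R) = -6/R
1/(g(N(-32)) + 3143358) = 1/((-6/(-32))**2 + 3143358) = 1/((-6*(-1/32))**2 + 3143358) = 1/((3/16)**2 + 3143358) = 1/(9/256 + 3143358) = 1/(804699657/256) = 256/804699657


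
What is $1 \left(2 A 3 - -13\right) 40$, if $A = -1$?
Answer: $280$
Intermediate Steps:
$1 \left(2 A 3 - -13\right) 40 = 1 \left(2 \left(-1\right) 3 - -13\right) 40 = 1 \left(\left(-2\right) 3 + 13\right) 40 = 1 \left(-6 + 13\right) 40 = 1 \cdot 7 \cdot 40 = 7 \cdot 40 = 280$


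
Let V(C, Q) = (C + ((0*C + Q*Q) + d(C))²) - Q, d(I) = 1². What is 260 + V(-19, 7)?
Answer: 2734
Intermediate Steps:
d(I) = 1
V(C, Q) = C + (1 + Q²)² - Q (V(C, Q) = (C + ((0*C + Q*Q) + 1)²) - Q = (C + ((0 + Q²) + 1)²) - Q = (C + (Q² + 1)²) - Q = (C + (1 + Q²)²) - Q = C + (1 + Q²)² - Q)
260 + V(-19, 7) = 260 + (-19 + (1 + 7²)² - 1*7) = 260 + (-19 + (1 + 49)² - 7) = 260 + (-19 + 50² - 7) = 260 + (-19 + 2500 - 7) = 260 + 2474 = 2734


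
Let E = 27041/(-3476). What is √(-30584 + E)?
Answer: 15*I*√410697221/1738 ≈ 174.91*I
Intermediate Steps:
E = -27041/3476 (E = 27041*(-1/3476) = -27041/3476 ≈ -7.7793)
√(-30584 + E) = √(-30584 - 27041/3476) = √(-106337025/3476) = 15*I*√410697221/1738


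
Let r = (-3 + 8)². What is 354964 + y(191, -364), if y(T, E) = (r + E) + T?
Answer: 354816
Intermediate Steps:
r = 25 (r = 5² = 25)
y(T, E) = 25 + E + T (y(T, E) = (25 + E) + T = 25 + E + T)
354964 + y(191, -364) = 354964 + (25 - 364 + 191) = 354964 - 148 = 354816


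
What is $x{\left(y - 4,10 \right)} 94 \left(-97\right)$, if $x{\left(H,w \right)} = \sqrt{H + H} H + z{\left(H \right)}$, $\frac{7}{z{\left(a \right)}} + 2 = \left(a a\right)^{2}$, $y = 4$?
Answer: $31913$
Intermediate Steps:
$z{\left(a \right)} = \frac{7}{-2 + a^{4}}$ ($z{\left(a \right)} = \frac{7}{-2 + \left(a a\right)^{2}} = \frac{7}{-2 + \left(a^{2}\right)^{2}} = \frac{7}{-2 + a^{4}}$)
$x{\left(H,w \right)} = \frac{7}{-2 + H^{4}} + \sqrt{2} H^{\frac{3}{2}}$ ($x{\left(H,w \right)} = \sqrt{H + H} H + \frac{7}{-2 + H^{4}} = \sqrt{2 H} H + \frac{7}{-2 + H^{4}} = \sqrt{2} \sqrt{H} H + \frac{7}{-2 + H^{4}} = \sqrt{2} H^{\frac{3}{2}} + \frac{7}{-2 + H^{4}} = \frac{7}{-2 + H^{4}} + \sqrt{2} H^{\frac{3}{2}}$)
$x{\left(y - 4,10 \right)} 94 \left(-97\right) = \frac{7 + \sqrt{2} \left(4 - 4\right)^{\frac{3}{2}} \left(-2 + \left(4 - 4\right)^{4}\right)}{-2 + \left(4 - 4\right)^{4}} \cdot 94 \left(-97\right) = \frac{7 + \sqrt{2} \cdot 0^{\frac{3}{2}} \left(-2 + 0^{4}\right)}{-2 + 0^{4}} \cdot 94 \left(-97\right) = \frac{7 + \sqrt{2} \cdot 0 \left(-2 + 0\right)}{-2 + 0} \cdot 94 \left(-97\right) = \frac{7 + \sqrt{2} \cdot 0 \left(-2\right)}{-2} \cdot 94 \left(-97\right) = - \frac{7 + 0}{2} \cdot 94 \left(-97\right) = \left(- \frac{1}{2}\right) 7 \cdot 94 \left(-97\right) = \left(- \frac{7}{2}\right) 94 \left(-97\right) = \left(-329\right) \left(-97\right) = 31913$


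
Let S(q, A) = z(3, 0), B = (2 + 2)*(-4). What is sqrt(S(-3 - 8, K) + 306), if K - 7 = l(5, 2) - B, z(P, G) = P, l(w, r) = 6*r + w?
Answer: sqrt(309) ≈ 17.578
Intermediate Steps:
l(w, r) = w + 6*r
B = -16 (B = 4*(-4) = -16)
K = 40 (K = 7 + ((5 + 6*2) - 1*(-16)) = 7 + ((5 + 12) + 16) = 7 + (17 + 16) = 7 + 33 = 40)
S(q, A) = 3
sqrt(S(-3 - 8, K) + 306) = sqrt(3 + 306) = sqrt(309)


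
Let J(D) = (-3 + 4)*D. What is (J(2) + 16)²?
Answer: 324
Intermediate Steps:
J(D) = D (J(D) = 1*D = D)
(J(2) + 16)² = (2 + 16)² = 18² = 324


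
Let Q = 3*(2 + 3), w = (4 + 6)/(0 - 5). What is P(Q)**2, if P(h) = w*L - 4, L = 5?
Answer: 196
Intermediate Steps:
w = -2 (w = 10/(-5) = 10*(-1/5) = -2)
Q = 15 (Q = 3*5 = 15)
P(h) = -14 (P(h) = -2*5 - 4 = -10 - 4 = -14)
P(Q)**2 = (-14)**2 = 196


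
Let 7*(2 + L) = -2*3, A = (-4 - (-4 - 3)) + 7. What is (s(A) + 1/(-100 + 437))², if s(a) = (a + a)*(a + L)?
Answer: 113573718049/5564881 ≈ 20409.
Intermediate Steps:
A = 10 (A = (-4 - 1*(-7)) + 7 = (-4 + 7) + 7 = 3 + 7 = 10)
L = -20/7 (L = -2 + (-2*3)/7 = -2 + (⅐)*(-6) = -2 - 6/7 = -20/7 ≈ -2.8571)
s(a) = 2*a*(-20/7 + a) (s(a) = (a + a)*(a - 20/7) = (2*a)*(-20/7 + a) = 2*a*(-20/7 + a))
(s(A) + 1/(-100 + 437))² = ((2/7)*10*(-20 + 7*10) + 1/(-100 + 437))² = ((2/7)*10*(-20 + 70) + 1/337)² = ((2/7)*10*50 + 1/337)² = (1000/7 + 1/337)² = (337007/2359)² = 113573718049/5564881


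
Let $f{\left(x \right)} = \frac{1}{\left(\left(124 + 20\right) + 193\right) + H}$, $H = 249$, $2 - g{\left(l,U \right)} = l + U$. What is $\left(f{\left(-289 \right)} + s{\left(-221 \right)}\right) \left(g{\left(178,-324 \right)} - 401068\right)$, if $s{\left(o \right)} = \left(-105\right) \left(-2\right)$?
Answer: $- \frac{24668808060}{293} \approx -8.4194 \cdot 10^{7}$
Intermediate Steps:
$g{\left(l,U \right)} = 2 - U - l$ ($g{\left(l,U \right)} = 2 - \left(l + U\right) = 2 - \left(U + l\right) = 2 - U - l$)
$f{\left(x \right)} = \frac{1}{586}$ ($f{\left(x \right)} = \frac{1}{\left(\left(124 + 20\right) + 193\right) + 249} = \frac{1}{\left(144 + 193\right) + 249} = \frac{1}{337 + 249} = \frac{1}{586}$)
$s{\left(o \right)} = 210$
$\left(f{\left(-289 \right)} + s{\left(-221 \right)}\right) \left(g{\left(178,-324 \right)} - 401068\right) = \left(\frac{1}{586} + 210\right) \left(\left(2 - -324 - 178\right) - 401068\right) = \frac{123061 \left(\left(2 + 324 - 178\right) - 401068\right)}{586} = \frac{123061 \left(148 - 401068\right)}{586} = \frac{123061}{586} \left(-400920\right) = - \frac{24668808060}{293}$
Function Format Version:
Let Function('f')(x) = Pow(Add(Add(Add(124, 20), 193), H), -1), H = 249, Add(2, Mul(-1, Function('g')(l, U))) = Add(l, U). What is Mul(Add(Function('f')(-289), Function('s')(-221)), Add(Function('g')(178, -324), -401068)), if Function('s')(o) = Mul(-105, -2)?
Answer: Rational(-24668808060, 293) ≈ -8.4194e+7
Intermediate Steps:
Function('g')(l, U) = Add(2, Mul(-1, U), Mul(-1, l)) (Function('g')(l, U) = Add(2, Mul(-1, Add(l, U))) = Add(2, Mul(-1, Add(U, l))) = Add(2, Add(Mul(-1, U), Mul(-1, l))) = Add(2, Mul(-1, U), Mul(-1, l)))
Function('f')(x) = Rational(1, 586) (Function('f')(x) = Pow(Add(Add(Add(124, 20), 193), 249), -1) = Pow(Add(Add(144, 193), 249), -1) = Pow(Add(337, 249), -1) = Pow(586, -1) = Rational(1, 586))
Function('s')(o) = 210
Mul(Add(Function('f')(-289), Function('s')(-221)), Add(Function('g')(178, -324), -401068)) = Mul(Add(Rational(1, 586), 210), Add(Add(2, Mul(-1, -324), Mul(-1, 178)), -401068)) = Mul(Rational(123061, 586), Add(Add(2, 324, -178), -401068)) = Mul(Rational(123061, 586), Add(148, -401068)) = Mul(Rational(123061, 586), -400920) = Rational(-24668808060, 293)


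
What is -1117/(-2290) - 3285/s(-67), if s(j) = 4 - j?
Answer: -7443343/162590 ≈ -45.780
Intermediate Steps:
-1117/(-2290) - 3285/s(-67) = -1117/(-2290) - 3285/(4 - 1*(-67)) = -1117*(-1/2290) - 3285/(4 + 67) = 1117/2290 - 3285/71 = -7443343/162590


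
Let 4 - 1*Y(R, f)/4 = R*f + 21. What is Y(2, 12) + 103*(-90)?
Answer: -9434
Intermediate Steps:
Y(R, f) = -68 - 4*R*f (Y(R, f) = 16 - 4*(R*f + 21) = 16 - 4*(21 + R*f) = 16 + (-84 - 4*R*f) = -68 - 4*R*f)
Y(2, 12) + 103*(-90) = (-68 - 4*2*12) + 103*(-90) = (-68 - 96) - 9270 = -164 - 9270 = -9434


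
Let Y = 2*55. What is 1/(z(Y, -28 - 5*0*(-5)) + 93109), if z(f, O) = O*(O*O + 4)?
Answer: 1/71045 ≈ 1.4076e-5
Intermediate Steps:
Y = 110
z(f, O) = O*(4 + O**2) (z(f, O) = O*(O**2 + 4) = O*(4 + O**2))
1/(z(Y, -28 - 5*0*(-5)) + 93109) = 1/((-28 - 5*0*(-5))*(4 + (-28 - 5*0*(-5))**2) + 93109) = 1/((-28 - 0*(-5))*(4 + (-28 - 0*(-5))**2) + 93109) = 1/((-28 - 1*0)*(4 + (-28 - 1*0)**2) + 93109) = 1/((-28 + 0)*(4 + (-28 + 0)**2) + 93109) = 1/(-28*(4 + (-28)**2) + 93109) = 1/(-28*(4 + 784) + 93109) = 1/(-28*788 + 93109) = 1/(-22064 + 93109) = 1/71045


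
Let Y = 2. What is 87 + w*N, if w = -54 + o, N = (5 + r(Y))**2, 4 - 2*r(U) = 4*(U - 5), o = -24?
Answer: -13095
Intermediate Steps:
r(U) = 12 - 2*U (r(U) = 2 - 2*(U - 5) = 2 - 2*(-5 + U) = 2 - (-20 + 4*U)/2 = 2 + (10 - 2*U) = 12 - 2*U)
N = 169 (N = (5 + (12 - 2*2))**2 = (5 + (12 - 4))**2 = (5 + 8)**2 = 13**2 = 169)
w = -78 (w = -54 - 24 = -78)
87 + w*N = 87 - 78*169 = 87 - 13182 = -13095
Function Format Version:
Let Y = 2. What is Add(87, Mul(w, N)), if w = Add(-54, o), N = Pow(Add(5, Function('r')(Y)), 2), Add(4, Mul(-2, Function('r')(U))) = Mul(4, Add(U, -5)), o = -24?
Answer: -13095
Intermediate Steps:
Function('r')(U) = Add(12, Mul(-2, U)) (Function('r')(U) = Add(2, Mul(Rational(-1, 2), Mul(4, Add(U, -5)))) = Add(2, Mul(Rational(-1, 2), Mul(4, Add(-5, U)))) = Add(2, Mul(Rational(-1, 2), Add(-20, Mul(4, U)))) = Add(2, Add(10, Mul(-2, U))) = Add(12, Mul(-2, U)))
N = 169 (N = Pow(Add(5, Add(12, Mul(-2, 2))), 2) = Pow(Add(5, Add(12, -4)), 2) = Pow(Add(5, 8), 2) = Pow(13, 2) = 169)
w = -78 (w = Add(-54, -24) = -78)
Add(87, Mul(w, N)) = Add(87, Mul(-78, 169)) = Add(87, -13182) = -13095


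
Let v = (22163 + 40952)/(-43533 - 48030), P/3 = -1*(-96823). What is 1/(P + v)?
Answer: 91563/26596149932 ≈ 3.4427e-6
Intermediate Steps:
P = 290469 (P = 3*(-1*(-96823)) = 3*96823 = 290469)
v = -63115/91563 (v = 63115/(-91563) = 63115*(-1/91563) = -63115/91563 ≈ -0.68931)
1/(P + v) = 1/(290469 - 63115/91563) = 1/(26596149932/91563) = 91563/26596149932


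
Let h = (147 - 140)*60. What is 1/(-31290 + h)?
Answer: -1/30870 ≈ -3.2394e-5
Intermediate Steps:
h = 420 (h = 7*60 = 420)
1/(-31290 + h) = 1/(-31290 + 420) = 1/(-30870) = -1/30870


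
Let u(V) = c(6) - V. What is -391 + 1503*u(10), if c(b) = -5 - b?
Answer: -31954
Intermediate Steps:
u(V) = -11 - V (u(V) = (-5 - 1*6) - V = (-5 - 6) - V = -11 - V)
-391 + 1503*u(10) = -391 + 1503*(-11 - 1*10) = -391 + 1503*(-11 - 10) = -391 + 1503*(-21) = -391 - 31563 = -31954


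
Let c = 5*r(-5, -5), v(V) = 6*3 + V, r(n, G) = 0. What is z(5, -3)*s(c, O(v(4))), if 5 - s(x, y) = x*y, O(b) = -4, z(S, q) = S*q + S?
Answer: -50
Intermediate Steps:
z(S, q) = S + S*q
v(V) = 18 + V
c = 0 (c = 5*0 = 0)
s(x, y) = 5 - x*y
z(5, -3)*s(c, O(v(4))) = (5*(1 - 3))*(5 - 1*0*(-4)) = (5*(-2))*(5 + 0) = -10*5 = -50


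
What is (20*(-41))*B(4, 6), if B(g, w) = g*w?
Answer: -19680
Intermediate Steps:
(20*(-41))*B(4, 6) = (20*(-41))*(4*6) = -820*24 = -19680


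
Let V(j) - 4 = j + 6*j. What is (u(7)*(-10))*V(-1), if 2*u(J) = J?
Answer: 105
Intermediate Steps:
u(J) = J/2
V(j) = 4 + 7*j (V(j) = 4 + (j + 6*j) = 4 + 7*j)
(u(7)*(-10))*V(-1) = (((½)*7)*(-10))*(4 + 7*(-1)) = ((7/2)*(-10))*(4 - 7) = -35*(-3) = 105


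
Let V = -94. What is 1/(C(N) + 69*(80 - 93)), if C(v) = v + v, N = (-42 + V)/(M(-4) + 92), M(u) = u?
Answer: -11/9901 ≈ -0.0011110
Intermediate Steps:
N = -17/11 (N = (-42 - 94)/(-4 + 92) = -136/88 = -136*1/88 = -17/11 ≈ -1.5455)
C(v) = 2*v
1/(C(N) + 69*(80 - 93)) = 1/(2*(-17/11) + 69*(80 - 93)) = 1/(-34/11 + 69*(-13)) = 1/(-34/11 - 897) = 1/(-9901/11) = -11/9901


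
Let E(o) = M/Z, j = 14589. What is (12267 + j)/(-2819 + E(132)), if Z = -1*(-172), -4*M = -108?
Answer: -4619232/484841 ≈ -9.5273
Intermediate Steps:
M = 27 (M = -¼*(-108) = 27)
Z = 172
E(o) = 27/172
(12267 + j)/(-2819 + E(132)) = (12267 + 14589)/(-2819 + 27/172) = 26856/(-484841/172) = 26856*(-172/484841) = -4619232/484841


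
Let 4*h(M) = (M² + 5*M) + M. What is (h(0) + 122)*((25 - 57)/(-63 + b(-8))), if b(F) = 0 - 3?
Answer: 1952/33 ≈ 59.151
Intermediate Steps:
b(F) = -3
h(M) = M²/4 + 3*M/2 (h(M) = ((M² + 5*M) + M)/4 = (M² + 6*M)/4 = M²/4 + 3*M/2)
(h(0) + 122)*((25 - 57)/(-63 + b(-8))) = ((¼)*0*(6 + 0) + 122)*((25 - 57)/(-63 - 3)) = ((¼)*0*6 + 122)*(-32/(-66)) = (0 + 122)*(-32*(-1/66)) = 122*(16/33) = 1952/33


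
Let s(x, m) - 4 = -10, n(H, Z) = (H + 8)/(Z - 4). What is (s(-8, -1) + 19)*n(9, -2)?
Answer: -221/6 ≈ -36.833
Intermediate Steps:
n(H, Z) = (8 + H)/(-4 + Z)
s(x, m) = -6 (s(x, m) = 4 - 10 = -6)
(s(-8, -1) + 19)*n(9, -2) = (-6 + 19)*((8 + 9)/(-4 - 2)) = 13*(17/(-6)) = 13*(-1/6*17) = 13*(-17/6) = -221/6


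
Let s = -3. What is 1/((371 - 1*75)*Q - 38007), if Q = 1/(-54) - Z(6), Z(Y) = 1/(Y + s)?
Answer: -27/1029001 ≈ -2.6239e-5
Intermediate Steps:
Z(Y) = 1/(-3 + Y) (Z(Y) = 1/(Y - 3) = 1/(-3 + Y))
Q = -19/54 (Q = 1/(-54) - 1/(-3 + 6) = -1/54 - 1/3 = -19/54 ≈ -0.35185)
1/((371 - 1*75)*Q - 38007) = 1/((371 - 1*75)*(-19/54) - 38007) = 1/((371 - 75)*(-19/54) - 38007) = 1/(296*(-19/54) - 38007) = 1/(-2812/27 - 38007) = 1/(-1029001/27) = -27/1029001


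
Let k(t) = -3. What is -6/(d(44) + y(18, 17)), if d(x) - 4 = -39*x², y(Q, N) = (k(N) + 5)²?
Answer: 3/37748 ≈ 7.9474e-5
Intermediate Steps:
y(Q, N) = 4 (y(Q, N) = (-3 + 5)² = 2² = 4)
d(x) = 4 - 39*x²
-6/(d(44) + y(18, 17)) = -6/((4 - 39*44²) + 4) = -6/((4 - 39*1936) + 4) = -6/((4 - 75504) + 4) = -6/(-75500 + 4) = -6/(-75496) = -1/75496*(-6) = 3/37748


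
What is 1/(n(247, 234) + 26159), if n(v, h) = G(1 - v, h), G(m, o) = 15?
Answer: 1/26174 ≈ 3.8206e-5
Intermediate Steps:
n(v, h) = 15
1/(n(247, 234) + 26159) = 1/(15 + 26159) = 1/26174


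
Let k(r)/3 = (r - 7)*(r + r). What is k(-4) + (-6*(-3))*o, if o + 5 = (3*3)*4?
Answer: 822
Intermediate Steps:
k(r) = 6*r*(-7 + r) (k(r) = 3*((r - 7)*(r + r)) = 3*((-7 + r)*(2*r)) = 3*(2*r*(-7 + r)) = 6*r*(-7 + r))
o = 31 (o = -5 + (3*3)*4 = -5 + 9*4 = -5 + 36 = 31)
k(-4) + (-6*(-3))*o = 6*(-4)*(-7 - 4) - 6*(-3)*31 = 6*(-4)*(-11) + 18*31 = 264 + 558 = 822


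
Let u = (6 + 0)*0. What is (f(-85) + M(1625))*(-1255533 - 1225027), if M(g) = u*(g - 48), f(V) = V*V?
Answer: -17922046000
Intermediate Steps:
u = 0 (u = 6*0 = 0)
f(V) = V²
M(g) = 0 (M(g) = 0*(g - 48) = 0*(-48 + g) = 0)
(f(-85) + M(1625))*(-1255533 - 1225027) = ((-85)² + 0)*(-1255533 - 1225027) = (7225 + 0)*(-2480560) = 7225*(-2480560) = -17922046000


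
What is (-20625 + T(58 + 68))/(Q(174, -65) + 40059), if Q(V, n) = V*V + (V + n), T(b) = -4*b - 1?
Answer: -10565/35222 ≈ -0.29995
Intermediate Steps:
T(b) = -1 - 4*b
Q(V, n) = V + n + V**2 (Q(V, n) = V**2 + (V + n) = V + n + V**2)
(-20625 + T(58 + 68))/(Q(174, -65) + 40059) = (-20625 + (-1 - 4*(58 + 68)))/((174 - 65 + 174**2) + 40059) = (-20625 + (-1 - 4*126))/((174 - 65 + 30276) + 40059) = (-20625 + (-1 - 504))/(30385 + 40059) = (-20625 - 505)/70444 = -21130*1/70444 = -10565/35222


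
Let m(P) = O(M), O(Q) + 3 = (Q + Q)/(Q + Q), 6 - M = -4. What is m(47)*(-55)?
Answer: 110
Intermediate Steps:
M = 10 (M = 6 - 1*(-4) = 6 + 4 = 10)
O(Q) = -2 (O(Q) = -3 + (Q + Q)/(Q + Q) = -3 + (2*Q)/((2*Q)) = -3 + (2*Q)*(1/(2*Q)) = -3 + 1 = -2)
m(P) = -2
m(47)*(-55) = -2*(-55) = 110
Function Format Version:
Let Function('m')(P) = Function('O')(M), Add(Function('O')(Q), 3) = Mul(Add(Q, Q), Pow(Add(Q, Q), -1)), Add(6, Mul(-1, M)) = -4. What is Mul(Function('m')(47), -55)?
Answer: 110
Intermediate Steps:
M = 10 (M = Add(6, Mul(-1, -4)) = Add(6, 4) = 10)
Function('O')(Q) = -2 (Function('O')(Q) = Add(-3, Mul(Add(Q, Q), Pow(Add(Q, Q), -1))) = Add(-3, Mul(Mul(2, Q), Pow(Mul(2, Q), -1))) = Add(-3, Mul(Mul(2, Q), Mul(Rational(1, 2), Pow(Q, -1)))) = Add(-3, 1) = -2)
Function('m')(P) = -2
Mul(Function('m')(47), -55) = Mul(-2, -55) = 110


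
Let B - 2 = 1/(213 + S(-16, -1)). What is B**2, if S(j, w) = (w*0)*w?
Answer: 182329/45369 ≈ 4.0188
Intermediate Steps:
S(j, w) = 0 (S(j, w) = 0*w = 0)
B = 427/213 (B = 2 + 1/(213 + 0) = 2 + 1/213 = 427/213 ≈ 2.0047)
B**2 = (427/213)**2 = 182329/45369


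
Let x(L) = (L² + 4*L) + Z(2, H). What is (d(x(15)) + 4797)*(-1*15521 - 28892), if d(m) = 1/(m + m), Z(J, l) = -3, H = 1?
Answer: -120159771217/564 ≈ -2.1305e+8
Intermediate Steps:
x(L) = -3 + L² + 4*L (x(L) = (L² + 4*L) - 3 = -3 + L² + 4*L)
d(m) = 1/(2*m)
(d(x(15)) + 4797)*(-1*15521 - 28892) = (1/(2*(-3 + 15² + 4*15)) + 4797)*(-1*15521 - 28892) = (1/(2*(-3 + 225 + 60)) + 4797)*(-15521 - 28892) = ((½)/282 + 4797)*(-44413) = ((½)*(1/282) + 4797)*(-44413) = (1/564 + 4797)*(-44413) = (2705509/564)*(-44413) = -120159771217/564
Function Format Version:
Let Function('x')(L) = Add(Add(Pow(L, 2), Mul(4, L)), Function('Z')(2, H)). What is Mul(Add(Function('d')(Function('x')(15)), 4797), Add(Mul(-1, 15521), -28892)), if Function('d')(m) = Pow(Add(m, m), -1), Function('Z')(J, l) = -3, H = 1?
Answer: Rational(-120159771217, 564) ≈ -2.1305e+8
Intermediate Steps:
Function('x')(L) = Add(-3, Pow(L, 2), Mul(4, L)) (Function('x')(L) = Add(Add(Pow(L, 2), Mul(4, L)), -3) = Add(-3, Pow(L, 2), Mul(4, L)))
Function('d')(m) = Mul(Rational(1, 2), Pow(m, -1)) (Function('d')(m) = Pow(Mul(2, m), -1) = Mul(Rational(1, 2), Pow(m, -1)))
Mul(Add(Function('d')(Function('x')(15)), 4797), Add(Mul(-1, 15521), -28892)) = Mul(Add(Mul(Rational(1, 2), Pow(Add(-3, Pow(15, 2), Mul(4, 15)), -1)), 4797), Add(Mul(-1, 15521), -28892)) = Mul(Add(Mul(Rational(1, 2), Pow(Add(-3, 225, 60), -1)), 4797), Add(-15521, -28892)) = Mul(Add(Mul(Rational(1, 2), Pow(282, -1)), 4797), -44413) = Mul(Add(Mul(Rational(1, 2), Rational(1, 282)), 4797), -44413) = Mul(Add(Rational(1, 564), 4797), -44413) = Mul(Rational(2705509, 564), -44413) = Rational(-120159771217, 564)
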